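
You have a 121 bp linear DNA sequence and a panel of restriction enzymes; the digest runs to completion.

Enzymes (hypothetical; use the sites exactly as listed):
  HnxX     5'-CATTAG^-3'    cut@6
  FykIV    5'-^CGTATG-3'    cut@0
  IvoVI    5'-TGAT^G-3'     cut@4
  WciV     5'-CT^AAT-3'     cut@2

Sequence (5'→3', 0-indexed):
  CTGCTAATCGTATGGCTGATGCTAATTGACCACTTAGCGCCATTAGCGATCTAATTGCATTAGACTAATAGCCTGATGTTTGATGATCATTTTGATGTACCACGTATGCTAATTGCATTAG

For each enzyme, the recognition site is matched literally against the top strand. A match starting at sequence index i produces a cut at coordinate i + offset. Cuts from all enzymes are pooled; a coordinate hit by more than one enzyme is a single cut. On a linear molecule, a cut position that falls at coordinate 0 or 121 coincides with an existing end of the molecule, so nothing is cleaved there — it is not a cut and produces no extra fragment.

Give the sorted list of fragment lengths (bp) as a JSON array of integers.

Site scan:
  HnxX CATTAG/6: at [40, 57, 115] ⇒ [46, 63] (position 121 is a terminus of the linear molecule — no cut)
  FykIV CGTATG/0: at [8, 102] ⇒ [8, 102]
  IvoVI TGATG/4: at [16, 73, 80, 92] ⇒ [20, 77, 84, 96]
  WciV CTAAT/2: at [3, 21, 50, 64, 108] ⇒ [5, 23, 52, 66, 110]

Pooled cuts: [5, 8, 20, 23, 46, 52, 63, 66, 77, 84, 96, 102, 110]

Fragment lengths:
  [0,5): 5 bp
  [5,8): 3 bp
  [8,20): 12 bp
  [20,23): 3 bp
  [23,46): 23 bp
  [46,52): 6 bp
  [52,63): 11 bp
  [63,66): 3 bp
  [66,77): 11 bp
  [77,84): 7 bp
  [84,96): 12 bp
  [96,102): 6 bp
  [102,110): 8 bp
  [110,121): 11 bp

[3,3,3,5,6,6,7,8,11,11,11,12,12,23]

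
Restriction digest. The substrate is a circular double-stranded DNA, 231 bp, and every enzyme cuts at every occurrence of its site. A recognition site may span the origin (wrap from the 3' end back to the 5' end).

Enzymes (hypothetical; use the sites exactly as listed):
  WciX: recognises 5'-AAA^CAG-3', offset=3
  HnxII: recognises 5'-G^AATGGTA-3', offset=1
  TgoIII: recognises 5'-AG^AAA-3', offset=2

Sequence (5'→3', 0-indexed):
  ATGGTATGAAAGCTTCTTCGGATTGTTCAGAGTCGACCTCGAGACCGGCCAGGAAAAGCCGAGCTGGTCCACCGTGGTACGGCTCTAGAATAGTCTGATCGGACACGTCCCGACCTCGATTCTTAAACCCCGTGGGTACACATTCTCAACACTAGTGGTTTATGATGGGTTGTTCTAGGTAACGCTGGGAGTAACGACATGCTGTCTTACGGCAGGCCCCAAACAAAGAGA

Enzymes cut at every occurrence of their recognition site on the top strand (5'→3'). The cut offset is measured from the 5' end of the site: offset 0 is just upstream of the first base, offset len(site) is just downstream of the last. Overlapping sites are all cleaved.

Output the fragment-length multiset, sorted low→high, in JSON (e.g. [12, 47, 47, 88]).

[231]

Site scan:
  WciX (AAACAG, off=3): no sites
  HnxII (GAATGGTA, off=1): starts [229] → cuts [230]
  TgoIII (AGAAA, off=2): no sites

Pooled cuts: [230]

Fragment lengths:
  230→230 (wrap): 231-230+230 = 231 bp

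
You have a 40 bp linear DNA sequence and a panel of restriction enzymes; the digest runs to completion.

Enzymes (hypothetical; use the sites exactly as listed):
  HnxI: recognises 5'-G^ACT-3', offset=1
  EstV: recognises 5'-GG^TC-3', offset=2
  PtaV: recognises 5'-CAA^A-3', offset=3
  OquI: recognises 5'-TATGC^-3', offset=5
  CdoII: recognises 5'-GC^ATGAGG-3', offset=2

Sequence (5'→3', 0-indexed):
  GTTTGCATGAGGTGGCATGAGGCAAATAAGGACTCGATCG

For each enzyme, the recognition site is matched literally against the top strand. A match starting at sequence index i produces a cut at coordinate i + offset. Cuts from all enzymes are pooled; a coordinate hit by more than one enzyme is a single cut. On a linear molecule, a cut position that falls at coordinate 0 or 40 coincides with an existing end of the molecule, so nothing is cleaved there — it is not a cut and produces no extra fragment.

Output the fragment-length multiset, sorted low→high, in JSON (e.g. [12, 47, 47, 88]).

Per-enzyme occurrences:
  HnxI (GACT, off=1): starts [30] → cuts [31]
  EstV (GGTC, off=2): no sites
  PtaV (CAAA, off=3): starts [22] → cuts [25]
  OquI (TATGC, off=5): no sites
  CdoII (GCATGAGG, off=2): starts [4, 14] → cuts [6, 16]

All cut coordinates (distinct, sorted): [6, 16, 25, 31]

Fragment lengths:
  [0,6): 6 bp
  [6,16): 10 bp
  [16,25): 9 bp
  [25,31): 6 bp
  [31,40): 9 bp

[6,6,9,9,10]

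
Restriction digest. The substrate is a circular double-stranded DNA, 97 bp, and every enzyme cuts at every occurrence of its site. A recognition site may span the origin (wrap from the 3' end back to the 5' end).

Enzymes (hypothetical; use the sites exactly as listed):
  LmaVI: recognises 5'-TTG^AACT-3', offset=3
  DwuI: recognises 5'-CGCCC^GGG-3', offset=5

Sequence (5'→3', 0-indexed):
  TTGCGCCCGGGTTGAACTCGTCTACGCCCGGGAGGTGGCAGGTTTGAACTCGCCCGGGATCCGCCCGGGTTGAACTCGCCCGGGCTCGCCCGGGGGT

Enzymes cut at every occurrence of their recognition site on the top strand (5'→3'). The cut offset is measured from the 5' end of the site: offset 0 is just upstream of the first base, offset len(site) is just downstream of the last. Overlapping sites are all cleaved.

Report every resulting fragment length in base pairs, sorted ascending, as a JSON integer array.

[6,6,9,9,10,11,14,15,17]

Site scan:
  LmaVI (TTGAACT, off=3): starts [11, 43, 69] → cuts [14, 46, 72]
  DwuI (CGCCCGGG, off=5): starts [3, 24, 50, 61, 76, 86] → cuts [8, 29, 55, 66, 81, 91]

Pooled cuts: [8, 14, 29, 46, 55, 66, 72, 81, 91]

Fragment lengths:
  8→14: 6 bp
  14→29: 15 bp
  29→46: 17 bp
  46→55: 9 bp
  55→66: 11 bp
  66→72: 6 bp
  72→81: 9 bp
  81→91: 10 bp
  91→8 (wrap): 97-91+8 = 14 bp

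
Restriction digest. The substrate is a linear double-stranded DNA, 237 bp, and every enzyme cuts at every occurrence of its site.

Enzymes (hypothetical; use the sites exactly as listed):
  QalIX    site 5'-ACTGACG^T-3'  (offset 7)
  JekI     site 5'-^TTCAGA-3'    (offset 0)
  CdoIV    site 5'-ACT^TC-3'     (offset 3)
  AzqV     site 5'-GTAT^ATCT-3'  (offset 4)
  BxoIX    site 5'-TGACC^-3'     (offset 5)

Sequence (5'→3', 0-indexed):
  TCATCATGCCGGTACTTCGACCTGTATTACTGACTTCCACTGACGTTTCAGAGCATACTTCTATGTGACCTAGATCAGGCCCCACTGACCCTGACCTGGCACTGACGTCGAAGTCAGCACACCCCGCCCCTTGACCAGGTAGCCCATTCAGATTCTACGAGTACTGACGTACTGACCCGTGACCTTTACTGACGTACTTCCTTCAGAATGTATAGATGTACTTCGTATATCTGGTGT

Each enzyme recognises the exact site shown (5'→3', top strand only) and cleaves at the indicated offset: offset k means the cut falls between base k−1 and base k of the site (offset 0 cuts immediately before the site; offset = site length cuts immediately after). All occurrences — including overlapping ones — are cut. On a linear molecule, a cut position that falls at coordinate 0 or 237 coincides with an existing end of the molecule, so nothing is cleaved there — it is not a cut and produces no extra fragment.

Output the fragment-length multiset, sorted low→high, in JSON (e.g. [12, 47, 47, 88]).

[1,3,4,6,6,7,8,9,10,10,10,11,11,13,16,19,20,21,23,29]

Scan for sites:
  QalIX (ACTGACGT, off=7): starts [38, 100, 162, 187] → cuts [45, 107, 169, 194]
  JekI (TTCAGA, off=0): starts [46, 146, 201] → cuts [46, 146, 201]
  CdoIV (ACTTC, off=3): starts [13, 32, 56, 195, 219] → cuts [16, 35, 59, 198, 222]
  AzqV (GTATATCT, off=4): starts [224] → cuts [228]
  BxoIX (TGACC, off=5): starts [65, 85, 91, 131, 172, 179] → cuts [70, 90, 96, 136, 177, 184]

Pooled cuts: [16, 35, 45, 46, 59, 70, 90, 96, 107, 136, 146, 169, 177, 184, 194, 198, 201, 222, 228]

Fragments:
  [0,16): 16 bp
  [16,35): 19 bp
  [35,45): 10 bp
  [45,46): 1 bp
  [46,59): 13 bp
  [59,70): 11 bp
  [70,90): 20 bp
  [90,96): 6 bp
  [96,107): 11 bp
  [107,136): 29 bp
  [136,146): 10 bp
  [146,169): 23 bp
  [169,177): 8 bp
  [177,184): 7 bp
  [184,194): 10 bp
  [194,198): 4 bp
  [198,201): 3 bp
  [201,222): 21 bp
  [222,228): 6 bp
  [228,237): 9 bp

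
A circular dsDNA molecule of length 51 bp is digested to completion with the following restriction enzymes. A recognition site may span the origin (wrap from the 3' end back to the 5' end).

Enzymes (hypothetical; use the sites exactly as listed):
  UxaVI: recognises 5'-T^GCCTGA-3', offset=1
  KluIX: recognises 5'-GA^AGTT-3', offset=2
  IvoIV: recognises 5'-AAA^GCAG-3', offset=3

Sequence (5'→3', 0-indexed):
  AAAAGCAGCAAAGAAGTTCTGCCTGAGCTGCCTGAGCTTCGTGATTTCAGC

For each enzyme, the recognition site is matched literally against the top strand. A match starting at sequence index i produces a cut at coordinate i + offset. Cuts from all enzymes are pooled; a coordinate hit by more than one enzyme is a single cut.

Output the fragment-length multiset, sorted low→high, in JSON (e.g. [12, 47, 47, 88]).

[6,9,10,26]

Per-enzyme occurrences:
  UxaVI (TGCCTGA, off=1): starts [19, 28] → cuts [20, 29]
  KluIX (GAAGTT, off=2): starts [12] → cuts [14]
  IvoIV (AAAGCAG, off=3): starts [1] → cuts [4]

Pooled cuts: [4, 14, 20, 29]

Fragment lengths:
  4→14: 10 bp
  14→20: 6 bp
  20→29: 9 bp
  29→4 (wrap): 51-29+4 = 26 bp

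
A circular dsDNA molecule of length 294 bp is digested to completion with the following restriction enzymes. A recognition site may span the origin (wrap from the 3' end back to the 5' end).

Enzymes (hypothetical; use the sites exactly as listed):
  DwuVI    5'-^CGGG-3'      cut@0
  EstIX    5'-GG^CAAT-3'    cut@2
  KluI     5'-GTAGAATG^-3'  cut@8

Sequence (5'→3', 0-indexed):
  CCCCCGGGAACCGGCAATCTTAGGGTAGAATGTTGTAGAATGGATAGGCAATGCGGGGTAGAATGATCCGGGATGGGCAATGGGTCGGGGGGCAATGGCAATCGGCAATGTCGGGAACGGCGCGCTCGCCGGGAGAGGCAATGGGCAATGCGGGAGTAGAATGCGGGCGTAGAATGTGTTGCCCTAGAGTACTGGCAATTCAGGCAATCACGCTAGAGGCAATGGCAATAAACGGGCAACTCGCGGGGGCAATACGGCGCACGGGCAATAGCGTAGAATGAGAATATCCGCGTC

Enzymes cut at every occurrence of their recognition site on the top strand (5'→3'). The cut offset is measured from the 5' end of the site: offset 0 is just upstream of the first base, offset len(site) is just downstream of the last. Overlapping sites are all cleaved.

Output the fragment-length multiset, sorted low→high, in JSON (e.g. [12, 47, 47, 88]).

[3,4,5,5,6,6,6,6,6,7,7,7,7,8,9,9,9,10,10,11,12,12,13,13,15,15,18,18,18,19]

Site scan:
  DwuVI (CGGG, off=0): starts [4, 53, 68, 85, 111, 129, 150, 163, 232, 243, 261] → cuts [4, 53, 68, 85, 111, 129, 150, 163, 232, 243, 261]
  EstIX (GGCAAT, off=2): starts [12, 46, 75, 90, 96, 103, 136, 143, 193, 202, 217, 223, 247, 263] → cuts [14, 48, 77, 92, 98, 105, 138, 145, 195, 204, 219, 225, 249, 265]
  KluI (GTAGAATG, off=8): starts [24, 34, 57, 155, 168, 272] → cuts [32, 42, 65, 163, 176, 280]

Pooled cuts: [4, 14, 32, 42, 48, 53, 65, 68, 77, 85, 92, 98, 105, 111, 129, 138, 145, 150, 163, 176, 195, 204, 219, 225, 232, 243, 249, 261, 265, 280]

Fragments:
  4→14: 10 bp
  14→32: 18 bp
  32→42: 10 bp
  42→48: 6 bp
  48→53: 5 bp
  53→65: 12 bp
  65→68: 3 bp
  68→77: 9 bp
  77→85: 8 bp
  85→92: 7 bp
  92→98: 6 bp
  98→105: 7 bp
  105→111: 6 bp
  111→129: 18 bp
  129→138: 9 bp
  138→145: 7 bp
  145→150: 5 bp
  150→163: 13 bp
  163→176: 13 bp
  176→195: 19 bp
  195→204: 9 bp
  204→219: 15 bp
  219→225: 6 bp
  225→232: 7 bp
  232→243: 11 bp
  243→249: 6 bp
  249→261: 12 bp
  261→265: 4 bp
  265→280: 15 bp
  280→4 (wrap): 294-280+4 = 18 bp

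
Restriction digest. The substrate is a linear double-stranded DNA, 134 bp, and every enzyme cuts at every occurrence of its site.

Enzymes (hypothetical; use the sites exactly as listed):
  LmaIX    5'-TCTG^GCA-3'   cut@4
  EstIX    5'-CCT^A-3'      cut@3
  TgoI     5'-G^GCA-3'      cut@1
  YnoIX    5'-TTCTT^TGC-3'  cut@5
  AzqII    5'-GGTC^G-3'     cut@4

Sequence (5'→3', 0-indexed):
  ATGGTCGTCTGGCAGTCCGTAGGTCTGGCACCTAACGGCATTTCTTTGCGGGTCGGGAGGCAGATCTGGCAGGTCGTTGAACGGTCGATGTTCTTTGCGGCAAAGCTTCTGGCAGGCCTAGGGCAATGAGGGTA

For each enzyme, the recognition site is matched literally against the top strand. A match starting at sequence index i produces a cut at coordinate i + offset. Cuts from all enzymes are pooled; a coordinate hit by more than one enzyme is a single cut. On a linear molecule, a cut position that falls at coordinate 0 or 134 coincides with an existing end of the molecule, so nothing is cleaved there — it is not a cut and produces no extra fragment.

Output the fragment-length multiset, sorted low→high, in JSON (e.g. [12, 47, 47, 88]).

[3,4,4,5,5,6,6,7,8,8,9,9,9,11,12,12,16]

Site scan:
  LmaIX (TCTGGCA, off=4): starts [7, 23, 64, 107] → cuts [11, 27, 68, 111]
  EstIX (CCTA, off=3): starts [30, 116] → cuts [33, 119]
  TgoI (GGCA, off=1): starts [10, 26, 36, 58, 67, 98, 110, 121] → cuts [11, 27, 37, 59, 68, 99, 111, 122]
  YnoIX (TTCTTTGC, off=5): starts [41, 90] → cuts [46, 95]
  AzqII (GGTCG, off=4): starts [2, 50, 71, 82] → cuts [6, 54, 75, 86]

Pooled cuts: [6, 11, 27, 33, 37, 46, 54, 59, 68, 75, 86, 95, 99, 111, 119, 122]

Fragments:
  [0,6): 6 bp
  [6,11): 5 bp
  [11,27): 16 bp
  [27,33): 6 bp
  [33,37): 4 bp
  [37,46): 9 bp
  [46,54): 8 bp
  [54,59): 5 bp
  [59,68): 9 bp
  [68,75): 7 bp
  [75,86): 11 bp
  [86,95): 9 bp
  [95,99): 4 bp
  [99,111): 12 bp
  [111,119): 8 bp
  [119,122): 3 bp
  [122,134): 12 bp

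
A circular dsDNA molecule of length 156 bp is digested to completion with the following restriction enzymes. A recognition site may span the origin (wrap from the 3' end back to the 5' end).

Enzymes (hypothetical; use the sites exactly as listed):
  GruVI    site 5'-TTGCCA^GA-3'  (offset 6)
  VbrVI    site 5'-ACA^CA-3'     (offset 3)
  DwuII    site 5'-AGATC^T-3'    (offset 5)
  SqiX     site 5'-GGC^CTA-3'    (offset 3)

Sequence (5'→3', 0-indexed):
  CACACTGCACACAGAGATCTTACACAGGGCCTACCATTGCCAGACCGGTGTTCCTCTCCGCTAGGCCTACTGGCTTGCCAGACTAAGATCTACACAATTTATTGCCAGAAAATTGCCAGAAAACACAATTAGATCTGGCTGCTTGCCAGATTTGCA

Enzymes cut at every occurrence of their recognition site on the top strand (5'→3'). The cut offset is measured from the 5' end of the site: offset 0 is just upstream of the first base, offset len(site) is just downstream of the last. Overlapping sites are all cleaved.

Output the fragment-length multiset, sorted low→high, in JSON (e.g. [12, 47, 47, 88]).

[4,5,6,7,8,9,10,10,10,11,12,13,13,14,24]

Scan for sites:
  GruVI (TTGCCAGA, off=6): starts [36, 74, 101, 112, 142] → cuts [42, 80, 107, 118, 148]
  VbrVI (ACACA, off=3): starts [8, 21, 91, 122, 155] → cuts [2, 11, 24, 94, 125]
  DwuII (AGATCT, off=5): starts [14, 85, 130] → cuts [19, 90, 135]
  SqiX (GGCCTA, off=3): starts [27, 63] → cuts [30, 66]

All cut coordinates (distinct, sorted): [2, 11, 19, 24, 30, 42, 66, 80, 90, 94, 107, 118, 125, 135, 148]

Fragment lengths:
  2→11: 9 bp
  11→19: 8 bp
  19→24: 5 bp
  24→30: 6 bp
  30→42: 12 bp
  42→66: 24 bp
  66→80: 14 bp
  80→90: 10 bp
  90→94: 4 bp
  94→107: 13 bp
  107→118: 11 bp
  118→125: 7 bp
  125→135: 10 bp
  135→148: 13 bp
  148→2 (wrap): 156-148+2 = 10 bp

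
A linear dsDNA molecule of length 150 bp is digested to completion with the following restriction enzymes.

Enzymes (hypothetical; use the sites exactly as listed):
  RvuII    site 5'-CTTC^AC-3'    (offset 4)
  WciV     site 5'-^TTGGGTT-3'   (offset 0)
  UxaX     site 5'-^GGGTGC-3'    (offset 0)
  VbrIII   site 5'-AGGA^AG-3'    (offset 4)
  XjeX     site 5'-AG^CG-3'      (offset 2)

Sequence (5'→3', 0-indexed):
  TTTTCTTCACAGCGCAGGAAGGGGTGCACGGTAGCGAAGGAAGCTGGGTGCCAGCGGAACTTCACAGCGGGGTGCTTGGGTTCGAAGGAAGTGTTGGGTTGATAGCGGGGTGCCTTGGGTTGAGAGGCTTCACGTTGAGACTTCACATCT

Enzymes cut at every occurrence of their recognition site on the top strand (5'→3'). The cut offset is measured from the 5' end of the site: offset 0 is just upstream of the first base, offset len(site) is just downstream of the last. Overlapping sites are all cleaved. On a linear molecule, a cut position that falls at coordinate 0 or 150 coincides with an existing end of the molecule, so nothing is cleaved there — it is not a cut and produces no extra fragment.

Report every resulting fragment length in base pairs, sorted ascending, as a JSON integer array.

Scan for sites:
  RvuII CTTCAC/4: at [4, 59, 127, 140] ⇒ [8, 63, 131, 144]
  WciV TTGGGTT/0: at [75, 93, 114] ⇒ [75, 93, 114]
  UxaX GGGTGC/0: at [21, 45, 69, 107] ⇒ [21, 45, 69, 107]
  VbrIII AGGAAG/4: at [15, 37, 85] ⇒ [19, 41, 89]
  XjeX AGCG/2: at [10, 32, 52, 65, 103] ⇒ [12, 34, 54, 67, 105]

Pooled cuts: [8, 12, 19, 21, 34, 41, 45, 54, 63, 67, 69, 75, 89, 93, 105, 107, 114, 131, 144]

Fragment lengths:
  [0,8): 8 bp
  [8,12): 4 bp
  [12,19): 7 bp
  [19,21): 2 bp
  [21,34): 13 bp
  [34,41): 7 bp
  [41,45): 4 bp
  [45,54): 9 bp
  [54,63): 9 bp
  [63,67): 4 bp
  [67,69): 2 bp
  [69,75): 6 bp
  [75,89): 14 bp
  [89,93): 4 bp
  [93,105): 12 bp
  [105,107): 2 bp
  [107,114): 7 bp
  [114,131): 17 bp
  [131,144): 13 bp
  [144,150): 6 bp

[2,2,2,4,4,4,4,6,6,7,7,7,8,9,9,12,13,13,14,17]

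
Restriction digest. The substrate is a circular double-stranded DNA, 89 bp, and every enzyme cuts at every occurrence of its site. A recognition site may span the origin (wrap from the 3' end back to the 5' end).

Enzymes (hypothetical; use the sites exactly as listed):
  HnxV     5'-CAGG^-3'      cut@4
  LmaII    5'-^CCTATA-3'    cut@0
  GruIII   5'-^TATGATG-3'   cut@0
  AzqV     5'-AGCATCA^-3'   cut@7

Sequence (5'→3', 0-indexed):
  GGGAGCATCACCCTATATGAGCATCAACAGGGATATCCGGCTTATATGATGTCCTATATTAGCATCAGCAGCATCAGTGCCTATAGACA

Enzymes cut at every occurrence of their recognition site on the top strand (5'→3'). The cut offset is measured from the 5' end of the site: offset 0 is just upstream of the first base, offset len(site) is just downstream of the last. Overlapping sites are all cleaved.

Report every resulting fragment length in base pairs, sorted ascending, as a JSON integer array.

[1,3,5,8,8,9,12,13,15,15]

Scan for sites:
  HnxV (CAGG, off=4): starts [27, 87] → cuts [2, 31]
  LmaII (CCTATA, off=0): starts [11, 52, 79] → cuts [11, 52, 79]
  GruIII (TATGATG, off=0): starts [44] → cuts [44]
  AzqV (AGCATCA, off=7): starts [3, 19, 60, 69] → cuts [10, 26, 67, 76]

Pooled cuts: [2, 10, 11, 26, 31, 44, 52, 67, 76, 79]

Fragment lengths:
  2→10: 8 bp
  10→11: 1 bp
  11→26: 15 bp
  26→31: 5 bp
  31→44: 13 bp
  44→52: 8 bp
  52→67: 15 bp
  67→76: 9 bp
  76→79: 3 bp
  79→2 (wrap): 89-79+2 = 12 bp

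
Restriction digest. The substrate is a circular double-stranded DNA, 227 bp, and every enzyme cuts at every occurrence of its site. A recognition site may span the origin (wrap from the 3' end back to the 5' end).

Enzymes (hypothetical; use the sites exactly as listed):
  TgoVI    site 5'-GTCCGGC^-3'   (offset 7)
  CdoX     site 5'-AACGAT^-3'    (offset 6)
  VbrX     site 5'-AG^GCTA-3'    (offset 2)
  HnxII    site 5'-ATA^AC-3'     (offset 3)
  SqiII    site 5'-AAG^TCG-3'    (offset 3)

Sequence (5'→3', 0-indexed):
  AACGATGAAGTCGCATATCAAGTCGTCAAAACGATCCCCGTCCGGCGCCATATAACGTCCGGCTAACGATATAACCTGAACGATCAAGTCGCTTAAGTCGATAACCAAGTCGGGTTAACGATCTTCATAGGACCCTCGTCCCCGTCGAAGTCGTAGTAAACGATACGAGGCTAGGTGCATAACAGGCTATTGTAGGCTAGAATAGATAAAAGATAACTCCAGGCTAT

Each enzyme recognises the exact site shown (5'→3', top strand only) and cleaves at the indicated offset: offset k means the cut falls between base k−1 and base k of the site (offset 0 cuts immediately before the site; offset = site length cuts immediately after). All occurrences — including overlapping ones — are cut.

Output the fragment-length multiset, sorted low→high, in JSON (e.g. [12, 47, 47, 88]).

Scan for sites:
  TgoVI (GTCCGGC, off=7): starts [39, 56] → cuts [46, 63]
  CdoX (AACGAT, off=6): starts [0, 29, 64, 78, 116, 158] → cuts [6, 35, 70, 84, 122, 164]
  VbrX (AGGCTA, off=2): starts [167, 183, 193, 220] → cuts [169, 185, 195, 222]
  HnxII (ATAAC, off=3): starts [51, 70, 100, 178, 212, 225] → cuts [1, 54, 73, 103, 181, 215]
  SqiII (AAGTCG, off=3): starts [7, 19, 85, 94, 106, 147] → cuts [10, 22, 88, 97, 109, 150]

Pooled cuts: [1, 6, 10, 22, 35, 46, 54, 63, 70, 73, 84, 88, 97, 103, 109, 122, 150, 164, 169, 181, 185, 195, 215, 222]

Fragment lengths:
  1→6: 5 bp
  6→10: 4 bp
  10→22: 12 bp
  22→35: 13 bp
  35→46: 11 bp
  46→54: 8 bp
  54→63: 9 bp
  63→70: 7 bp
  70→73: 3 bp
  73→84: 11 bp
  84→88: 4 bp
  88→97: 9 bp
  97→103: 6 bp
  103→109: 6 bp
  109→122: 13 bp
  122→150: 28 bp
  150→164: 14 bp
  164→169: 5 bp
  169→181: 12 bp
  181→185: 4 bp
  185→195: 10 bp
  195→215: 20 bp
  215→222: 7 bp
  222→1 (wrap): 227-222+1 = 6 bp

[3,4,4,4,5,5,6,6,6,7,7,8,9,9,10,11,11,12,12,13,13,14,20,28]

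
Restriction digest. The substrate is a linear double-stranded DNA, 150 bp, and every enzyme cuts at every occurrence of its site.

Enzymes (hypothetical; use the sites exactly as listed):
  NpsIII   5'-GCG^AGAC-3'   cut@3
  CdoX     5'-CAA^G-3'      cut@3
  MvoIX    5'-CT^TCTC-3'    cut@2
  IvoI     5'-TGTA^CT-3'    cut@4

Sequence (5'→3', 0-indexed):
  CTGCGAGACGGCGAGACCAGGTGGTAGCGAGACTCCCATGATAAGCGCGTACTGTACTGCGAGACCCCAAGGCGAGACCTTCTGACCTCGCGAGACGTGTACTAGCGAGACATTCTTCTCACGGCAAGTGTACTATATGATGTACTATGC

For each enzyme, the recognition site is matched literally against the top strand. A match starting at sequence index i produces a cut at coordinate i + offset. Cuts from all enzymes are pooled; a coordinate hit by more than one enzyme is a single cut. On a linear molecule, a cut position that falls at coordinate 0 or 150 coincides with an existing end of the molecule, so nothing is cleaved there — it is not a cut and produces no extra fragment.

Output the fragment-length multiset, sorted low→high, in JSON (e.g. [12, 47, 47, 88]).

Scan for sites:
  NpsIII (GCGAGAC, off=3): starts [2, 10, 26, 58, 71, 89, 104] → cuts [5, 13, 29, 61, 74, 92, 107]
  CdoX (CAAG, off=3): starts [67, 124] → cuts [70, 127]
  MvoIX (CTTCTC, off=2): starts [114] → cuts [116]
  IvoI (TGTACT, off=4): starts [52, 97, 128, 140] → cuts [56, 101, 132, 144]

All cut coordinates (distinct, sorted): [5, 13, 29, 56, 61, 70, 74, 92, 101, 107, 116, 127, 132, 144]

Fragments:
  [0,5): 5 bp
  [5,13): 8 bp
  [13,29): 16 bp
  [29,56): 27 bp
  [56,61): 5 bp
  [61,70): 9 bp
  [70,74): 4 bp
  [74,92): 18 bp
  [92,101): 9 bp
  [101,107): 6 bp
  [107,116): 9 bp
  [116,127): 11 bp
  [127,132): 5 bp
  [132,144): 12 bp
  [144,150): 6 bp

[4,5,5,5,6,6,8,9,9,9,11,12,16,18,27]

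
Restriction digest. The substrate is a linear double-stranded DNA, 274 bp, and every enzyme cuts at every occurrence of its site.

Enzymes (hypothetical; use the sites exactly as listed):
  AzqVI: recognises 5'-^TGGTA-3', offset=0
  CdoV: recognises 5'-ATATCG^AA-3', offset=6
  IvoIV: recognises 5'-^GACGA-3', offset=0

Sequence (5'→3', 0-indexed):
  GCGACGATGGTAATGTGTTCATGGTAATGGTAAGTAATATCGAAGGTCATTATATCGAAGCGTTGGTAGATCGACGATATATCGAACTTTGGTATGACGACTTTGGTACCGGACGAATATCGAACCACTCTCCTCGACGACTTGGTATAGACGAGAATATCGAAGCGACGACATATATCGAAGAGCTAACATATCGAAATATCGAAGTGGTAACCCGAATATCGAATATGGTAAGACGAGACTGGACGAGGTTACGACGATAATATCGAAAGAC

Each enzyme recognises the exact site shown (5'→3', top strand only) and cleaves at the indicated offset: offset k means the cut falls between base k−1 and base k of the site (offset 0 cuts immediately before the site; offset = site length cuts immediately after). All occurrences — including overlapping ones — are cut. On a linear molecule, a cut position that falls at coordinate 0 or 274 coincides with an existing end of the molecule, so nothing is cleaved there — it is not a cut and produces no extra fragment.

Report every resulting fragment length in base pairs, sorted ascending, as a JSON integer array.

[2,3,4,4,5,5,6,6,6,6,6,7,7,8,8,8,9,10,11,11,12,13,13,13,14,14,15,15,16,17]

Scan for sites:
  AzqVI TGGTA/0: at [7, 21, 27, 63, 89, 103, 142, 207, 228] ⇒ [7, 21, 27, 63, 89, 103, 142, 207, 228]
  CdoV ATATCGAA/6: at [36, 51, 78, 116, 156, 174, 190, 198, 218, 262] ⇒ [42, 57, 84, 122, 162, 180, 196, 204, 224, 268]
  IvoIV GACGA/0: at [2, 72, 95, 111, 135, 149, 166, 234, 244, 255] ⇒ [2, 72, 95, 111, 135, 149, 166, 234, 244, 255]

Pooled cuts: [2, 7, 21, 27, 42, 57, 63, 72, 84, 89, 95, 103, 111, 122, 135, 142, 149, 162, 166, 180, 196, 204, 207, 224, 228, 234, 244, 255, 268]

Fragment lengths:
  [0,2): 2 bp
  [2,7): 5 bp
  [7,21): 14 bp
  [21,27): 6 bp
  [27,42): 15 bp
  [42,57): 15 bp
  [57,63): 6 bp
  [63,72): 9 bp
  [72,84): 12 bp
  [84,89): 5 bp
  [89,95): 6 bp
  [95,103): 8 bp
  [103,111): 8 bp
  [111,122): 11 bp
  [122,135): 13 bp
  [135,142): 7 bp
  [142,149): 7 bp
  [149,162): 13 bp
  [162,166): 4 bp
  [166,180): 14 bp
  [180,196): 16 bp
  [196,204): 8 bp
  [204,207): 3 bp
  [207,224): 17 bp
  [224,228): 4 bp
  [228,234): 6 bp
  [234,244): 10 bp
  [244,255): 11 bp
  [255,268): 13 bp
  [268,274): 6 bp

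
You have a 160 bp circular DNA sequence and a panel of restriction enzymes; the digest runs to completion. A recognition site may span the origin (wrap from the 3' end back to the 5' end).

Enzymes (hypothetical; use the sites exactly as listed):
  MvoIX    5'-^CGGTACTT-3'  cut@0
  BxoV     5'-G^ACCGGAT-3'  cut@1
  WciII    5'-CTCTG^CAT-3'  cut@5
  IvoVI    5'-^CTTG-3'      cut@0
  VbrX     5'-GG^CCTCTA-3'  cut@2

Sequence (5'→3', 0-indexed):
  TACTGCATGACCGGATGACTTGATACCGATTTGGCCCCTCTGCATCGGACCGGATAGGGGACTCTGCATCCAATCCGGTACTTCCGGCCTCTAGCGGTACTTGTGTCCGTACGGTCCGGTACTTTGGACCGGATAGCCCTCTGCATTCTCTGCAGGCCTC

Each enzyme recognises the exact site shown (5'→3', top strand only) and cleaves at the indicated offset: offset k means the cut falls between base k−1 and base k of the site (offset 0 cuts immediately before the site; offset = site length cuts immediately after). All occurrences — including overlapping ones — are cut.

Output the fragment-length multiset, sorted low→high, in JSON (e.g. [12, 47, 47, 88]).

[5,6,7,9,9,11,12,13,13,16,17,18,24]

Per-enzyme occurrences:
  MvoIX CGGTACTT/0: at [75, 94, 116] ⇒ [75, 94, 116]
  BxoV GACCGGAT/1: at [8, 47, 126] ⇒ [9, 48, 127]
  WciII CTCTGCAT/5: at [37, 61, 138] ⇒ [42, 66, 143]
  IvoVI CTTG/0: at [18, 99] ⇒ [18, 99]
  VbrX GGCCTCTA/2: at [85, 154] ⇒ [87, 156]

All cut coordinates (distinct, sorted): [9, 18, 42, 48, 66, 75, 87, 94, 99, 116, 127, 143, 156]

Fragments:
  9→18: 9 bp
  18→42: 24 bp
  42→48: 6 bp
  48→66: 18 bp
  66→75: 9 bp
  75→87: 12 bp
  87→94: 7 bp
  94→99: 5 bp
  99→116: 17 bp
  116→127: 11 bp
  127→143: 16 bp
  143→156: 13 bp
  156→9 (wrap): 160-156+9 = 13 bp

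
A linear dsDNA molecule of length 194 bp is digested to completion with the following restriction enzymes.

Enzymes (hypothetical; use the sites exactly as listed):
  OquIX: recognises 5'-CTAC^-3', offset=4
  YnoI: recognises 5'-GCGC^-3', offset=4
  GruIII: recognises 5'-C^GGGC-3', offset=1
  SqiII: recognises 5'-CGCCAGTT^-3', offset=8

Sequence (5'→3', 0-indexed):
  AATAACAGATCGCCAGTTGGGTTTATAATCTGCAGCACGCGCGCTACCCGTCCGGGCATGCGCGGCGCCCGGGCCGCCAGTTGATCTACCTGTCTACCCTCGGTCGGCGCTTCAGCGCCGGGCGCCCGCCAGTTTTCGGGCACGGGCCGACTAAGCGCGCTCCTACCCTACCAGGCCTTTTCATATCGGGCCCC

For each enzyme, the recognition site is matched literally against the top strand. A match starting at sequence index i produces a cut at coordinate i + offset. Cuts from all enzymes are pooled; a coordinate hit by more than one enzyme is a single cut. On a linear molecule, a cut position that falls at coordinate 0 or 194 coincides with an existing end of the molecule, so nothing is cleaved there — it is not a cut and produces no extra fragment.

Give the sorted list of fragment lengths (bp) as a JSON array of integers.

Scan for sites:
  OquIX CTAC/4: at [43, 85, 93, 162, 167] ⇒ [47, 89, 97, 166, 171]
  YnoI GCGC/4: at [38, 40, 59, 64, 106, 114, 121, 154, 156] ⇒ [42, 44, 63, 68, 110, 118, 125, 158, 160]
  GruIII CGGGC/1: at [52, 69, 118, 136, 142, 186] ⇒ [53, 70, 119, 137, 143, 187]
  SqiII CGCCAGTT/8: at [10, 74, 126] ⇒ [18, 82, 134]

All cut coordinates (distinct, sorted): [18, 42, 44, 47, 53, 63, 68, 70, 82, 89, 97, 110, 118, 119, 125, 134, 137, 143, 158, 160, 166, 171, 187]

Fragment lengths:
  [0,18): 18 bp
  [18,42): 24 bp
  [42,44): 2 bp
  [44,47): 3 bp
  [47,53): 6 bp
  [53,63): 10 bp
  [63,68): 5 bp
  [68,70): 2 bp
  [70,82): 12 bp
  [82,89): 7 bp
  [89,97): 8 bp
  [97,110): 13 bp
  [110,118): 8 bp
  [118,119): 1 bp
  [119,125): 6 bp
  [125,134): 9 bp
  [134,137): 3 bp
  [137,143): 6 bp
  [143,158): 15 bp
  [158,160): 2 bp
  [160,166): 6 bp
  [166,171): 5 bp
  [171,187): 16 bp
  [187,194): 7 bp

[1,2,2,2,3,3,5,5,6,6,6,6,7,7,8,8,9,10,12,13,15,16,18,24]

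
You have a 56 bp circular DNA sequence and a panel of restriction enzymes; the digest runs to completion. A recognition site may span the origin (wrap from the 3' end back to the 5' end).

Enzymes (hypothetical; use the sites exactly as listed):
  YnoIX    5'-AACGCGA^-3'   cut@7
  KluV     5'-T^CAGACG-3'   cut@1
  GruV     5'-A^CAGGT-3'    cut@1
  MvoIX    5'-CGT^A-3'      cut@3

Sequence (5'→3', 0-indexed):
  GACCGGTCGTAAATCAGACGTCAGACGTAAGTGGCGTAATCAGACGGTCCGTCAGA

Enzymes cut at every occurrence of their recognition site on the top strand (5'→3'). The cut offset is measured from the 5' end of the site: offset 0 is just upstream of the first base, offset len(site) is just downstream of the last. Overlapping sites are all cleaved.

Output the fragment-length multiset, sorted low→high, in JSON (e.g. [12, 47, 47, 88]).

Site scan:
  YnoIX (AACGCGA, off=7): no sites
  KluV TCAGACG/1: at [13, 20, 39] ⇒ [14, 21, 40]
  GruV (ACAGGT, off=1): no sites
  MvoIX CGTA/3: at [7, 25, 34] ⇒ [10, 28, 37]

Pooled cuts: [10, 14, 21, 28, 37, 40]

Fragment lengths:
  10→14: 4 bp
  14→21: 7 bp
  21→28: 7 bp
  28→37: 9 bp
  37→40: 3 bp
  40→10 (wrap): 56-40+10 = 26 bp

[3,4,7,7,9,26]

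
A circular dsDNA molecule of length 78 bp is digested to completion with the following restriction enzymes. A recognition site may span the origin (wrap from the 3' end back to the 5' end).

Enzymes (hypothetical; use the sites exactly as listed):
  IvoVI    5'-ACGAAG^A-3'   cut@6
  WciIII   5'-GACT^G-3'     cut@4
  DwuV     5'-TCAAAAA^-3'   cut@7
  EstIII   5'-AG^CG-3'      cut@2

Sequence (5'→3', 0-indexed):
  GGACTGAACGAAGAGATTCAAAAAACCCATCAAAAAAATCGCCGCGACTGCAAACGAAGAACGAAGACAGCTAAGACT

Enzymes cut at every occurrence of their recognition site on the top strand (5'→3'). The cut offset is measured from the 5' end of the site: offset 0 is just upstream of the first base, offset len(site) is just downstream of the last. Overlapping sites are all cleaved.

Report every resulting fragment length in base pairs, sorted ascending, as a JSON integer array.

[5,7,8,10,11,12,12,13]

Per-enzyme occurrences:
  IvoVI ACGAAGA/6: at [7, 53, 60] ⇒ [13, 59, 66]
  WciIII GACTG/4: at [1, 45, 74] ⇒ [0, 5, 49]
  DwuV TCAAAAA/7: at [17, 29] ⇒ [24, 36]
  EstIII (AGCG, off=2): no sites

All cut coordinates (distinct, sorted): [0, 5, 13, 24, 36, 49, 59, 66]

Fragments:
  0→5: 5 bp
  5→13: 8 bp
  13→24: 11 bp
  24→36: 12 bp
  36→49: 13 bp
  49→59: 10 bp
  59→66: 7 bp
  66→0 (wrap): 78-66+0 = 12 bp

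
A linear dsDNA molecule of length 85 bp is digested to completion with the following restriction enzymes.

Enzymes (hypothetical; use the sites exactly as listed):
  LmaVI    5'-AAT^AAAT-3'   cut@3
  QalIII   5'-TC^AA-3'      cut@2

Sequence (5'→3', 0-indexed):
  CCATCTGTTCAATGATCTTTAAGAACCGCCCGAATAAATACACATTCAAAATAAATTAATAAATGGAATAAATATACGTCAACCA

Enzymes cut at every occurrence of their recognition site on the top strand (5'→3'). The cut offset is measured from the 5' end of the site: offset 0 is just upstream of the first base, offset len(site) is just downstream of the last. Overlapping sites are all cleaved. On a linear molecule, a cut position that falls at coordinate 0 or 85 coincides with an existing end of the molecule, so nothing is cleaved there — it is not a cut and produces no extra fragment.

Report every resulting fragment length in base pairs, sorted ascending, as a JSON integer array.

[5,5,8,9,10,11,12,25]

Scan for sites:
  LmaVI AATAAAT/3: at [32, 49, 57, 66] ⇒ [35, 52, 60, 69]
  QalIII TCAA/2: at [8, 45, 78] ⇒ [10, 47, 80]

Pooled cuts: [10, 35, 47, 52, 60, 69, 80]

Fragment lengths:
  [0,10): 10 bp
  [10,35): 25 bp
  [35,47): 12 bp
  [47,52): 5 bp
  [52,60): 8 bp
  [60,69): 9 bp
  [69,80): 11 bp
  [80,85): 5 bp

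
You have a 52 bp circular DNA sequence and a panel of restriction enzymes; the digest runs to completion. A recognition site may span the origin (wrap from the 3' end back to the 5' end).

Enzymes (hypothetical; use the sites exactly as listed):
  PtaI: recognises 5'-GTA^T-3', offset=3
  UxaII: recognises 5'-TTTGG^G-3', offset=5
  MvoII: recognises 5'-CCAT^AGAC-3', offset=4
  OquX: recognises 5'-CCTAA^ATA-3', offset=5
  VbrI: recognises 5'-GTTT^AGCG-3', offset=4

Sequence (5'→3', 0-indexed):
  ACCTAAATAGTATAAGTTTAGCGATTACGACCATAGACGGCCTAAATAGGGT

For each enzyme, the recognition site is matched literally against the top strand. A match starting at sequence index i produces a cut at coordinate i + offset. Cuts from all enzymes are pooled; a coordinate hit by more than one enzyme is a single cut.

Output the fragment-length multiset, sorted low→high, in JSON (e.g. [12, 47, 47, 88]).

[6,7,11,13,15]

Site scan:
  PtaI GTAT/3: at [9] ⇒ [12]
  UxaII (TTTGGG, off=5): no sites
  MvoII CCATAGAC/4: at [30] ⇒ [34]
  OquX CCTAAATA/5: at [1, 40] ⇒ [6, 45]
  VbrI GTTTAGCG/4: at [15] ⇒ [19]

Pooled cuts: [6, 12, 19, 34, 45]

Fragment lengths:
  6→12: 6 bp
  12→19: 7 bp
  19→34: 15 bp
  34→45: 11 bp
  45→6 (wrap): 52-45+6 = 13 bp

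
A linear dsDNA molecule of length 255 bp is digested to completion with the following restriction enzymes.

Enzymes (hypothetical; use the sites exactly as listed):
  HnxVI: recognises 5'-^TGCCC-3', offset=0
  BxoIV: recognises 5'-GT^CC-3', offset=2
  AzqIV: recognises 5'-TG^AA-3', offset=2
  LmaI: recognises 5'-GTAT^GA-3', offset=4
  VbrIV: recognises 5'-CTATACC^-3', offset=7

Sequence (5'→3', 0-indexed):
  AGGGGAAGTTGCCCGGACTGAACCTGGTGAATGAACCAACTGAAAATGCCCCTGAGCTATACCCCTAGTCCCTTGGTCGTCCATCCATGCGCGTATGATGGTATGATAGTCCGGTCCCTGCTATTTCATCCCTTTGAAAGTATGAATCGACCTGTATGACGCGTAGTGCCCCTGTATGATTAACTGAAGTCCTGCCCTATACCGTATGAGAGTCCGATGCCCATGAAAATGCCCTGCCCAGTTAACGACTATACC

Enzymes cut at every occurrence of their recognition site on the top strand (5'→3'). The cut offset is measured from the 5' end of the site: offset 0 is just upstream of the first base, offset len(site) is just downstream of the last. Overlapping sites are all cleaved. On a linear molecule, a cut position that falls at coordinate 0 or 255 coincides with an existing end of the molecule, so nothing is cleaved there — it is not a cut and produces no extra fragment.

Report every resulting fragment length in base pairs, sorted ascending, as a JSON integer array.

Site scan:
  HnxVI (TGCCC, off=0): starts [9, 46, 166, 192, 217, 229, 234] → cuts [9, 46, 166, 192, 217, 229, 234]
  BxoIV (GTCC, off=2): starts [67, 78, 108, 113, 188, 211] → cuts [69, 80, 110, 115, 190, 213]
  AzqIV (TGAA, off=2): starts [18, 27, 31, 40, 134, 142, 184, 223] → cuts [20, 29, 33, 42, 136, 144, 186, 225]
  LmaI (GTATGA, off=4): starts [92, 100, 139, 153, 173, 203] → cuts [96, 104, 143, 157, 177, 207]
  VbrIV (CTATACC, off=7): starts [56, 196, 248] → cuts [63, 203] (position 255 is a terminus of the linear molecule — no cut)

All cut coordinates (distinct, sorted): [9, 20, 29, 33, 42, 46, 63, 69, 80, 96, 104, 110, 115, 136, 143, 144, 157, 166, 177, 186, 190, 192, 203, 207, 213, 217, 225, 229, 234]

Fragments:
  [0,9): 9 bp
  [9,20): 11 bp
  [20,29): 9 bp
  [29,33): 4 bp
  [33,42): 9 bp
  [42,46): 4 bp
  [46,63): 17 bp
  [63,69): 6 bp
  [69,80): 11 bp
  [80,96): 16 bp
  [96,104): 8 bp
  [104,110): 6 bp
  [110,115): 5 bp
  [115,136): 21 bp
  [136,143): 7 bp
  [143,144): 1 bp
  [144,157): 13 bp
  [157,166): 9 bp
  [166,177): 11 bp
  [177,186): 9 bp
  [186,190): 4 bp
  [190,192): 2 bp
  [192,203): 11 bp
  [203,207): 4 bp
  [207,213): 6 bp
  [213,217): 4 bp
  [217,225): 8 bp
  [225,229): 4 bp
  [229,234): 5 bp
  [234,255): 21 bp

[1,2,4,4,4,4,4,4,5,5,6,6,6,7,8,8,9,9,9,9,9,11,11,11,11,13,16,17,21,21]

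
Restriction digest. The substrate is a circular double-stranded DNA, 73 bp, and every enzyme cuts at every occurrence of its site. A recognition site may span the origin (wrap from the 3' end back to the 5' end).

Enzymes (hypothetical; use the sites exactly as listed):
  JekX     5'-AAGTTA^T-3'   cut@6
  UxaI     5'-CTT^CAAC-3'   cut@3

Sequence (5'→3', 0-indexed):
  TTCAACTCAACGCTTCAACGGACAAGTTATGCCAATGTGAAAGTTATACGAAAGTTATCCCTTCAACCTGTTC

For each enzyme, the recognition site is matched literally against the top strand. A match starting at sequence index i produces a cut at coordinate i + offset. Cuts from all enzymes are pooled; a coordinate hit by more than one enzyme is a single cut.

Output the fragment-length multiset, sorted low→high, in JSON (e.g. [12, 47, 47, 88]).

[6,11,12,13,14,17]

Site scan:
  JekX AAGTTAT/6: at [23, 40, 51] ⇒ [29, 46, 57]
  UxaI CTTCAAC/3: at [12, 60, 72] ⇒ [2, 15, 63]

All cut coordinates (distinct, sorted): [2, 15, 29, 46, 57, 63]

Fragment lengths:
  2→15: 13 bp
  15→29: 14 bp
  29→46: 17 bp
  46→57: 11 bp
  57→63: 6 bp
  63→2 (wrap): 73-63+2 = 12 bp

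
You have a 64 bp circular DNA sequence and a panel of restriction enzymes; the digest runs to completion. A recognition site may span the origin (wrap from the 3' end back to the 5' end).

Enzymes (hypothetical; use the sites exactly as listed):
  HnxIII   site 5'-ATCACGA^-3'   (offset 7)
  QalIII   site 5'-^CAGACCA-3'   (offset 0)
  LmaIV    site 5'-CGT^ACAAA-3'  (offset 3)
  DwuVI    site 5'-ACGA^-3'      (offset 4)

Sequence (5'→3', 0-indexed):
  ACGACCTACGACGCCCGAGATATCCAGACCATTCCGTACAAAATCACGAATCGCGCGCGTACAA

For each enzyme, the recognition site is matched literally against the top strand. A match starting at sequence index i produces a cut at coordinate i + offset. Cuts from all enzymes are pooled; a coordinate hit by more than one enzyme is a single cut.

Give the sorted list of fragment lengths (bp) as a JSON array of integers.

[7,8,11,12,13,13]

Scan for sites:
  HnxIII ATCACGA/7: at [42] ⇒ [49]
  QalIII CAGACCA/0: at [24] ⇒ [24]
  LmaIV CGTACAAA/3: at [34, 57] ⇒ [37, 60]
  DwuVI ACGA/4: at [0, 7, 45] ⇒ [4, 11, 49]

Pooled cuts: [4, 11, 24, 37, 49, 60]

Fragments:
  4→11: 7 bp
  11→24: 13 bp
  24→37: 13 bp
  37→49: 12 bp
  49→60: 11 bp
  60→4 (wrap): 64-60+4 = 8 bp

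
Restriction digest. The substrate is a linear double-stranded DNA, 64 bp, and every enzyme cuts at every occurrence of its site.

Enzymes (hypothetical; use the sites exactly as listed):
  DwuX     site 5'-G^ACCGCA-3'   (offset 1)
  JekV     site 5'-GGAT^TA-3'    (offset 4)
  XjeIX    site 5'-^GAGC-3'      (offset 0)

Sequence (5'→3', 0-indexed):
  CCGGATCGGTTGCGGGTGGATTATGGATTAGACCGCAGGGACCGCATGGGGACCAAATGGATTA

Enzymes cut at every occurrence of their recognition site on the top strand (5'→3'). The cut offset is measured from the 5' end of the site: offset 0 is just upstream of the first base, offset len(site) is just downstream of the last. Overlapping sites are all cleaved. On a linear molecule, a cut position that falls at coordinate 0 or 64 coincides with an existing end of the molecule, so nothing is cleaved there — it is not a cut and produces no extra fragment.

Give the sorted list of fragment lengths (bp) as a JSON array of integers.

Site scan:
  DwuX (GACCGCA, off=1): starts [30, 39] → cuts [31, 40]
  JekV (GGATTA, off=4): starts [17, 24, 58] → cuts [21, 28, 62]
  XjeIX (GAGC, off=0): no sites

All cut coordinates (distinct, sorted): [21, 28, 31, 40, 62]

Fragment lengths:
  [0,21): 21 bp
  [21,28): 7 bp
  [28,31): 3 bp
  [31,40): 9 bp
  [40,62): 22 bp
  [62,64): 2 bp

[2,3,7,9,21,22]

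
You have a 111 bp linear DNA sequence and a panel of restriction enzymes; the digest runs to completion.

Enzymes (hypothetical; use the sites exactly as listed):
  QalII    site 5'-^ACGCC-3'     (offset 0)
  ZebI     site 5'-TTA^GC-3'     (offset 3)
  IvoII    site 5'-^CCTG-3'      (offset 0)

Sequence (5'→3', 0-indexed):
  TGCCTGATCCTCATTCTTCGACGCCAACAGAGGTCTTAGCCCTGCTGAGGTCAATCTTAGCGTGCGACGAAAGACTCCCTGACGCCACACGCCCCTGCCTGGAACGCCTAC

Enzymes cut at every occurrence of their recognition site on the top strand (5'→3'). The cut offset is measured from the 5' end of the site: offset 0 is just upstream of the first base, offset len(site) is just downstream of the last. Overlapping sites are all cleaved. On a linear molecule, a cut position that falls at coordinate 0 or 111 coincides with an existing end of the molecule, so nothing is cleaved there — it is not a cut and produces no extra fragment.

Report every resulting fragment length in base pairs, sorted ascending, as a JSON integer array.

[2,2,4,4,5,6,7,8,18,18,18,19]

Scan for sites:
  QalII ACGCC/0: at [20, 81, 88, 103] ⇒ [20, 81, 88, 103]
  ZebI TTAGC/3: at [35, 56] ⇒ [38, 59]
  IvoII CCTG/0: at [2, 40, 77, 93, 97] ⇒ [2, 40, 77, 93, 97]

Pooled cuts: [2, 20, 38, 40, 59, 77, 81, 88, 93, 97, 103]

Fragment lengths:
  [0,2): 2 bp
  [2,20): 18 bp
  [20,38): 18 bp
  [38,40): 2 bp
  [40,59): 19 bp
  [59,77): 18 bp
  [77,81): 4 bp
  [81,88): 7 bp
  [88,93): 5 bp
  [93,97): 4 bp
  [97,103): 6 bp
  [103,111): 8 bp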